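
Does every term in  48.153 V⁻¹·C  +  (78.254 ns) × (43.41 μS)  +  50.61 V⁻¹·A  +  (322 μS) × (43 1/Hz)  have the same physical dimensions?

No

Reduce each to base SI dimensions:
  48.153 V⁻¹·C:  C·V⁻¹ = s·A·(J·C⁻¹)⁻¹ = kg⁻¹·m⁻²·s⁴·A²
  (78.254 ns) × (43.41 μS):  [s] · [kg⁻¹·m⁻²·s³·A²] = kg⁻¹·m⁻²·s⁴·A²
  50.61 V⁻¹·A:  A·V⁻¹ = A·(J·C⁻¹)⁻¹ = kg⁻¹·m⁻²·s³·A²
  (322 μS) × (43 1/Hz):  [kg⁻¹·m⁻²·s³·A²] · [s] = kg⁻¹·m⁻²·s⁴·A²
The terms do not share a single dimension (kg⁻¹·m⁻²·s³·A² vs kg⁻¹·m⁻²·s⁴·A²).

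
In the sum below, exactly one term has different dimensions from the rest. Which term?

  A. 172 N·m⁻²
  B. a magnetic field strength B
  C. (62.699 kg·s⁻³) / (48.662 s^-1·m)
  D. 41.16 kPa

Work out the base dimensions of each:
  A. N·m⁻² = kg·m·s⁻²·m⁻² = kg·m⁻¹·s⁻²
  B. [magnetic field strength B] = kg·s⁻²·A⁻¹
  C. [kg·s⁻³] / [m·s⁻¹] = kg·m⁻¹·s⁻²
  D. Pa = N·m⁻² = kg·m⁻¹·s⁻²
All reduce to kg·m⁻¹·s⁻² except B., which is kg·s⁻²·A⁻¹.

B.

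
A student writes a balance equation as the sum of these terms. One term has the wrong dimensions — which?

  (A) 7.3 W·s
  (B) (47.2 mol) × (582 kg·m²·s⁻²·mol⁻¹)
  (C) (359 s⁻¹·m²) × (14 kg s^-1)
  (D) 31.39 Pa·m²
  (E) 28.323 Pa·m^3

(D)

In SI base units:
  (A) W·s = J·s⁻¹·s = kg·m²·s⁻²
  (B) [mol] · [kg·m²·s⁻²·mol⁻¹] = kg·m²·s⁻²
  (C) [m²·s⁻¹] · [kg·s⁻¹] = kg·m²·s⁻²
  (D) Pa·m² = N·m⁻²·m² = kg·m·s⁻²
  (E) Pa·m³ = N·m⁻²·m³ = kg·m²·s⁻²
All reduce to kg·m²·s⁻² except (D), which is kg·m·s⁻².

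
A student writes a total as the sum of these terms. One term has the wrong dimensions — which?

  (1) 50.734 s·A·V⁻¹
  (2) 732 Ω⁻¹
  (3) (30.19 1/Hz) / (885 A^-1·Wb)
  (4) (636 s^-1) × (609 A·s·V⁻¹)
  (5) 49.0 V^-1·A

(1)

In SI base units:
  (1) A·s·V⁻¹ = A·s·(J·C⁻¹)⁻¹ = kg⁻¹·m⁻²·s⁴·A²
  (2) Ω⁻¹ = (V·A⁻¹)⁻¹ = kg⁻¹·m⁻²·s³·A²
  (3) [s] / [kg·m²·s⁻²·A⁻²] = kg⁻¹·m⁻²·s³·A²
  (4) [s⁻¹] · [kg⁻¹·m⁻²·s⁴·A²] = kg⁻¹·m⁻²·s³·A²
  (5) A·V⁻¹ = A·(J·C⁻¹)⁻¹ = kg⁻¹·m⁻²·s³·A²
All reduce to kg⁻¹·m⁻²·s³·A² except (1), which is kg⁻¹·m⁻²·s⁴·A².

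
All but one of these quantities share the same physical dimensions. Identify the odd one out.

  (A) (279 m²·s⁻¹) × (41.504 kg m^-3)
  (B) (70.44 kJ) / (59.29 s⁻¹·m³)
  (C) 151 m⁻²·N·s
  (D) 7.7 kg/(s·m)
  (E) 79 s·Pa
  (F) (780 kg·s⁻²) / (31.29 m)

Expand each in SI base units:
  (A) [m²·s⁻¹] · [kg·m⁻³] = kg·m⁻¹·s⁻¹
  (B) [kg·m²·s⁻²] / [m³·s⁻¹] = kg·m⁻¹·s⁻¹
  (C) N·s·m⁻² = kg·m·s⁻²·s·m⁻² = kg·m⁻¹·s⁻¹
  (D) kg·m⁻¹·s⁻¹
  (E) Pa·s = N·m⁻²·s = kg·m⁻¹·s⁻¹
  (F) [kg·s⁻²] / [m] = kg·m⁻¹·s⁻²
All reduce to kg·m⁻¹·s⁻¹ except (F), which is kg·m⁻¹·s⁻².

(F)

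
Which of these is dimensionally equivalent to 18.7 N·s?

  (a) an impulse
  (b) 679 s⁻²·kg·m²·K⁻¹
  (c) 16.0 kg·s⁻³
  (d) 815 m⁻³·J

Reference: N·s = kg·m·s⁻²·s = kg·m·s⁻¹.
Each option:
  (a) [impulse] = kg·m·s⁻¹  ← same
  (b) kg·m²·s⁻²·K⁻¹
  (c) kg·s⁻³
  (d) J·m⁻³ = N·m·m⁻³ = kg·m⁻¹·s⁻²
Only (a) matches kg·m·s⁻¹.

(a)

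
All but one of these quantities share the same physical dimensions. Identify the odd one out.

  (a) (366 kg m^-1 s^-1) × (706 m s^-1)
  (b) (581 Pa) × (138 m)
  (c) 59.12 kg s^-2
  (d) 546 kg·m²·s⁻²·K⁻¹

Work out the base dimensions of each:
  (a) [kg·m⁻¹·s⁻¹] · [m·s⁻¹] = kg·s⁻²
  (b) [kg·m⁻¹·s⁻²] · [m] = kg·s⁻²
  (c) kg·s⁻²
  (d) kg·m²·s⁻²·K⁻¹
All reduce to kg·s⁻² except (d), which is kg·m²·s⁻²·K⁻¹.

(d)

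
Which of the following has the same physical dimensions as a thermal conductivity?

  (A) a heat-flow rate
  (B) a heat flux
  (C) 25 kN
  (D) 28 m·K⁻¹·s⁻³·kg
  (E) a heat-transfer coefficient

Reference: [thermal conductivity] = kg·m·s⁻³·K⁻¹.
Each option:
  (A) [heat-flow rate] = kg·m²·s⁻³
  (B) [heat flux] = kg·s⁻³
  (C) N = kg·m·s⁻²
  (D) kg·m·s⁻³·K⁻¹  ← same
  (E) [heat-transfer coefficient] = kg·s⁻³·K⁻¹
Only (D) matches kg·m·s⁻³·K⁻¹.

(D)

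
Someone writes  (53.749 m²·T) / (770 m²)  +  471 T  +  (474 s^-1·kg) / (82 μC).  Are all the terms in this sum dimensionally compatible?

Yes

Expand each in SI base units:
  (53.749 m²·T) / (770 m²):  [kg·m²·s⁻²·A⁻¹] / [m²] = kg·s⁻²·A⁻¹
  471 T:  T = Wb·m⁻² = kg·s⁻²·A⁻¹
  (474 s^-1·kg) / (82 μC):  [kg·s⁻¹] / [s·A] = kg·s⁻²·A⁻¹
Every term reduces to kg·s⁻²·A⁻¹.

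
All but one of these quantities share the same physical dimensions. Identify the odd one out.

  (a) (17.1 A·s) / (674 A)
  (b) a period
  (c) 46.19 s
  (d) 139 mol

Work out the base dimensions of each:
  (a) [s·A] / [A] = s
  (b) [period] = s
  (c) s
  (d) mol
All reduce to s except (d), which is mol.

(d)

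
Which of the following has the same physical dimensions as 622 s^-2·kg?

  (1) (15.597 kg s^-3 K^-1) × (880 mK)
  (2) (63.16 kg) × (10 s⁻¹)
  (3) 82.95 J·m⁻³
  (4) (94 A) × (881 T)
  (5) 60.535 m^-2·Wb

(4)

Reference: kg·s⁻².
Each option:
  (1) [kg·s⁻³·K⁻¹] · [K] = kg·s⁻³
  (2) [kg] · [s⁻¹] = kg·s⁻¹
  (3) J·m⁻³ = N·m·m⁻³ = kg·m⁻¹·s⁻²
  (4) [A] · [kg·s⁻²·A⁻¹] = kg·s⁻²  ← same
  (5) Wb·m⁻² = V·s·m⁻² = kg·s⁻²·A⁻¹
Only (4) matches kg·s⁻².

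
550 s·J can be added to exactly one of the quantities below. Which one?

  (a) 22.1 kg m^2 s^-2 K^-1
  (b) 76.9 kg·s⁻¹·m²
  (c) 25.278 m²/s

Reference: J·s = N·m·s = kg·m²·s⁻¹.
Each option:
  (a) kg·m²·s⁻²·K⁻¹
  (b) kg·m²·s⁻¹  ← same
  (c) m²·s⁻¹
Only (b) matches kg·m²·s⁻¹.

(b)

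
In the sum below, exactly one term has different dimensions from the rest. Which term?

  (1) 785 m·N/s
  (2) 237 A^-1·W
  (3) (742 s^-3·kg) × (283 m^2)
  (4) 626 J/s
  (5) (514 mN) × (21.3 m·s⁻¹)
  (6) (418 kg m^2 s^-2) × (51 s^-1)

(2)

Dimensions:
  (1) N·m·s⁻¹ = kg·m·s⁻²·m·s⁻¹ = kg·m²·s⁻³
  (2) W·A⁻¹ = J·s⁻¹·A⁻¹ = kg·m²·s⁻³·A⁻¹
  (3) [kg·s⁻³] · [m²] = kg·m²·s⁻³
  (4) J·s⁻¹ = N·m·s⁻¹ = kg·m²·s⁻³
  (5) [kg·m·s⁻²] · [m·s⁻¹] = kg·m²·s⁻³
  (6) [kg·m²·s⁻²] · [s⁻¹] = kg·m²·s⁻³
All reduce to kg·m²·s⁻³ except (2), which is kg·m²·s⁻³·A⁻¹.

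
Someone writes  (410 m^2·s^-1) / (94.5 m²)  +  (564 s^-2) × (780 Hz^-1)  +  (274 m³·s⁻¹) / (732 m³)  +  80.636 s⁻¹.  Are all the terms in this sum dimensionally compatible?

In SI base units:
  (410 m^2·s^-1) / (94.5 m²):  [m²·s⁻¹] / [m²] = s⁻¹
  (564 s^-2) × (780 Hz^-1):  [s⁻²] · [s] = s⁻¹
  (274 m³·s⁻¹) / (732 m³):  [m³·s⁻¹] / [m³] = s⁻¹
  80.636 s⁻¹:  s⁻¹
Every term reduces to s⁻¹.

Yes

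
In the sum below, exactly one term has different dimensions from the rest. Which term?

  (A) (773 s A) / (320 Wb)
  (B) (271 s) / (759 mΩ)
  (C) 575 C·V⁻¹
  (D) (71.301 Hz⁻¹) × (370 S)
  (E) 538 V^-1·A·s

(A)

Expand each in SI base units:
  (A) [s·A] / [kg·m²·s⁻²·A⁻¹] = kg⁻¹·m⁻²·s³·A²
  (B) [s] / [kg·m²·s⁻³·A⁻²] = kg⁻¹·m⁻²·s⁴·A²
  (C) C·V⁻¹ = s·A·(J·C⁻¹)⁻¹ = kg⁻¹·m⁻²·s⁴·A²
  (D) [s] · [kg⁻¹·m⁻²·s³·A²] = kg⁻¹·m⁻²·s⁴·A²
  (E) A·s·V⁻¹ = A·s·(J·C⁻¹)⁻¹ = kg⁻¹·m⁻²·s⁴·A²
All reduce to kg⁻¹·m⁻²·s⁴·A² except (A), which is kg⁻¹·m⁻²·s³·A².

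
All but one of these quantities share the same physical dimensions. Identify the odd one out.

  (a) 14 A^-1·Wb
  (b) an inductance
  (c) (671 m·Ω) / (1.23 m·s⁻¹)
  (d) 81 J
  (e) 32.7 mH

Expand each in SI base units:
  (a) Wb·A⁻¹ = V·s·A⁻¹ = kg·m²·s⁻²·A⁻²
  (b) [inductance] = kg·m²·s⁻²·A⁻²
  (c) [kg·m³·s⁻³·A⁻²] / [m·s⁻¹] = kg·m²·s⁻²·A⁻²
  (d) J = N·m = kg·m²·s⁻²
  (e) H = V·s·A⁻¹ = kg·m²·s⁻²·A⁻²
All reduce to kg·m²·s⁻²·A⁻² except (d), which is kg·m²·s⁻².

(d)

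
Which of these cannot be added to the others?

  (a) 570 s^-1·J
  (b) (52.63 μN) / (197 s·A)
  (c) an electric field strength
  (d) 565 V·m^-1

(a)

Expand each in SI base units:
  (a) J·s⁻¹ = N·m·s⁻¹ = kg·m²·s⁻³
  (b) [kg·m·s⁻²] / [s·A] = kg·m·s⁻³·A⁻¹
  (c) [electric field strength] = kg·m·s⁻³·A⁻¹
  (d) V·m⁻¹ = J·C⁻¹·m⁻¹ = kg·m·s⁻³·A⁻¹
All reduce to kg·m·s⁻³·A⁻¹ except (a), which is kg·m²·s⁻³.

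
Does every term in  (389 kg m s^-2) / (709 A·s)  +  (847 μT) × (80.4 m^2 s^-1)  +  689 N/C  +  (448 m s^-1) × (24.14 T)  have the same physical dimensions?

No

In SI base units:
  (389 kg m s^-2) / (709 A·s):  [kg·m·s⁻²] / [s·A] = kg·m·s⁻³·A⁻¹
  (847 μT) × (80.4 m^2 s^-1):  [kg·s⁻²·A⁻¹] · [m²·s⁻¹] = kg·m²·s⁻³·A⁻¹
  689 N/C:  N·C⁻¹ = kg·m·s⁻²·(s·A)⁻¹ = kg·m·s⁻³·A⁻¹
  (448 m s^-1) × (24.14 T):  [m·s⁻¹] · [kg·s⁻²·A⁻¹] = kg·m·s⁻³·A⁻¹
The terms do not share a single dimension (kg·m²·s⁻³·A⁻¹ vs kg·m·s⁻³·A⁻¹).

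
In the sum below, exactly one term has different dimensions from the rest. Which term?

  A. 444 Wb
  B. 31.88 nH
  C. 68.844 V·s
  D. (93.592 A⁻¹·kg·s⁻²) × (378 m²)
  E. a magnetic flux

In SI base units:
  A. Wb = V·s = kg·m²·s⁻²·A⁻¹
  B. H = V·s·A⁻¹ = kg·m²·s⁻²·A⁻²
  C. V·s = J·C⁻¹·s = kg·m²·s⁻²·A⁻¹
  D. [kg·s⁻²·A⁻¹] · [m²] = kg·m²·s⁻²·A⁻¹
  E. [magnetic flux] = kg·m²·s⁻²·A⁻¹
All reduce to kg·m²·s⁻²·A⁻¹ except B., which is kg·m²·s⁻²·A⁻².

B.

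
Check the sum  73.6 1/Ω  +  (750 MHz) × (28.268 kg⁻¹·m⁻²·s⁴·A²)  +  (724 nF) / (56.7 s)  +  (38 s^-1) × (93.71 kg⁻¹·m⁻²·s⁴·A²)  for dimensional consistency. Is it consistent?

Yes

Dimensions:
  73.6 1/Ω:  Ω⁻¹ = (V·A⁻¹)⁻¹ = kg⁻¹·m⁻²·s³·A²
  (750 MHz) × (28.268 kg⁻¹·m⁻²·s⁴·A²):  [s⁻¹] · [kg⁻¹·m⁻²·s⁴·A²] = kg⁻¹·m⁻²·s³·A²
  (724 nF) / (56.7 s):  [kg⁻¹·m⁻²·s⁴·A²] / [s] = kg⁻¹·m⁻²·s³·A²
  (38 s^-1) × (93.71 kg⁻¹·m⁻²·s⁴·A²):  [s⁻¹] · [kg⁻¹·m⁻²·s⁴·A²] = kg⁻¹·m⁻²·s³·A²
Every term reduces to kg⁻¹·m⁻²·s³·A².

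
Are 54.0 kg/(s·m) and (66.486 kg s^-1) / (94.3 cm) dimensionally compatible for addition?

Yes

In SI base units:
  54.0 kg/(s·m):  kg·m⁻¹·s⁻¹
  (66.486 kg s^-1) / (94.3 cm):  [kg·s⁻¹] / [m] = kg·m⁻¹·s⁻¹
Both are kg·m⁻¹·s⁻¹, so they have the same dimensions and can be added.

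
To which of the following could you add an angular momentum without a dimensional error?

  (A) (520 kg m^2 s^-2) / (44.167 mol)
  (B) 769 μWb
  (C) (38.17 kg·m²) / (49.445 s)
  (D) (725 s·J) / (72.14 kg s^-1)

(C)

Reference: [angular momentum] = kg·m²·s⁻¹.
Each option:
  (A) [kg·m²·s⁻²] / [mol] = kg·m²·s⁻²·mol⁻¹
  (B) Wb = V·s = kg·m²·s⁻²·A⁻¹
  (C) [kg·m²] / [s] = kg·m²·s⁻¹  ← same
  (D) [kg·m²·s⁻¹] / [kg·s⁻¹] = m²
Only (C) matches kg·m²·s⁻¹.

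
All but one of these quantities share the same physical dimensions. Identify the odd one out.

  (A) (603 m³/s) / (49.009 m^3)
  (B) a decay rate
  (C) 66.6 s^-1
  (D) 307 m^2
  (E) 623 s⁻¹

(D)

Reduce each to base SI dimensions:
  (A) [m³·s⁻¹] / [m³] = s⁻¹
  (B) [decay rate] = s⁻¹
  (C) s⁻¹
  (D) m²
  (E) s⁻¹
All reduce to s⁻¹ except (D), which is m².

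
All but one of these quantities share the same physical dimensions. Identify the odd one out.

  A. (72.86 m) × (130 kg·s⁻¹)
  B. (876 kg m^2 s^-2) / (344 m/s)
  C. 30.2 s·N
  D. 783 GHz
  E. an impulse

D.

Work out the base dimensions of each:
  A. [m] · [kg·s⁻¹] = kg·m·s⁻¹
  B. [kg·m²·s⁻²] / [m·s⁻¹] = kg·m·s⁻¹
  C. N·s = kg·m·s⁻²·s = kg·m·s⁻¹
  D. Hz = s⁻¹
  E. [impulse] = kg·m·s⁻¹
All reduce to kg·m·s⁻¹ except D., which is s⁻¹.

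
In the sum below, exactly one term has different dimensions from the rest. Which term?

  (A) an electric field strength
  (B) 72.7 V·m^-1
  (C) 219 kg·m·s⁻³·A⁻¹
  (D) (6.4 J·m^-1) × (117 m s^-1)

Work out the base dimensions of each:
  (A) [electric field strength] = kg·m·s⁻³·A⁻¹
  (B) V·m⁻¹ = J·C⁻¹·m⁻¹ = kg·m·s⁻³·A⁻¹
  (C) kg·m·s⁻³·A⁻¹
  (D) [kg·m·s⁻²] · [m·s⁻¹] = kg·m²·s⁻³
All reduce to kg·m·s⁻³·A⁻¹ except (D), which is kg·m²·s⁻³.

(D)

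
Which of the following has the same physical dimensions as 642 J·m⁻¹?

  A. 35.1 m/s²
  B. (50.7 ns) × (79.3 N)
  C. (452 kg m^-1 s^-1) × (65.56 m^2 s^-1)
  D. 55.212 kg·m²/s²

C.

Reference: J·m⁻¹ = N·m·m⁻¹ = kg·m·s⁻².
Each option:
  A. m·s⁻²
  B. [s] · [kg·m·s⁻²] = kg·m·s⁻¹
  C. [kg·m⁻¹·s⁻¹] · [m²·s⁻¹] = kg·m·s⁻²  ← same
  D. kg·m²·s⁻²
Only C. matches kg·m·s⁻².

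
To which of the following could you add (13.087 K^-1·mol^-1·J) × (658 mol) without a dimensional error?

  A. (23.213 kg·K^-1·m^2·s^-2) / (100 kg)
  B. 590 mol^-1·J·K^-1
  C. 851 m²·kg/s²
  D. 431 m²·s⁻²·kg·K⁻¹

D.

Reference: [kg·m²·s⁻²·K⁻¹·mol⁻¹] · [mol] = kg·m²·s⁻²·K⁻¹.
Each option:
  A. [kg·m²·s⁻²·K⁻¹] / [kg] = m²·s⁻²·K⁻¹
  B. J·mol⁻¹·K⁻¹ = N·m·mol⁻¹·K⁻¹ = kg·m²·s⁻²·K⁻¹·mol⁻¹
  C. kg·m²·s⁻²
  D. kg·m²·s⁻²·K⁻¹  ← same
Only D. matches kg·m²·s⁻²·K⁻¹.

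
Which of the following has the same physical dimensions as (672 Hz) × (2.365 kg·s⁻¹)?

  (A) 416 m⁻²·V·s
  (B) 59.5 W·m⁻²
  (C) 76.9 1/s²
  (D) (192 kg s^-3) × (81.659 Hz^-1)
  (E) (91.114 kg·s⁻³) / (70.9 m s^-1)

(D)

Reference: [s⁻¹] · [kg·s⁻¹] = kg·s⁻².
Each option:
  (A) V·s·m⁻² = J·C⁻¹·s·m⁻² = kg·s⁻²·A⁻¹
  (B) W·m⁻² = J·s⁻¹·m⁻² = kg·s⁻³
  (C) s⁻²
  (D) [kg·s⁻³] · [s] = kg·s⁻²  ← same
  (E) [kg·s⁻³] / [m·s⁻¹] = kg·m⁻¹·s⁻²
Only (D) matches kg·s⁻².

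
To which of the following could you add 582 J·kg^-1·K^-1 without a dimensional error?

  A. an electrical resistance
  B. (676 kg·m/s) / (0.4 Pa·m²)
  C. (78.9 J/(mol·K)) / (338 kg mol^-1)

C.

Reference: J·kg⁻¹·K⁻¹ = N·m·kg⁻¹·K⁻¹ = m²·s⁻²·K⁻¹.
Each option:
  A. [electrical resistance] = kg·m²·s⁻³·A⁻²
  B. [kg·m·s⁻¹] / [kg·m·s⁻²] = s
  C. [kg·m²·s⁻²·K⁻¹·mol⁻¹] / [kg·mol⁻¹] = m²·s⁻²·K⁻¹  ← same
Only C. matches m²·s⁻²·K⁻¹.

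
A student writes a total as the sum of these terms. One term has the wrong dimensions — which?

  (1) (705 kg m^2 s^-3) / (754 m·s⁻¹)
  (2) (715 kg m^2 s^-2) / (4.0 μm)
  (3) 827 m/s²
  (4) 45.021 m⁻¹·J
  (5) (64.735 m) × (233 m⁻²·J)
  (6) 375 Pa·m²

Work out the base dimensions of each:
  (1) [kg·m²·s⁻³] / [m·s⁻¹] = kg·m·s⁻²
  (2) [kg·m²·s⁻²] / [m] = kg·m·s⁻²
  (3) m·s⁻²
  (4) J·m⁻¹ = N·m·m⁻¹ = kg·m·s⁻²
  (5) [m] · [kg·s⁻²] = kg·m·s⁻²
  (6) Pa·m² = N·m⁻²·m² = kg·m·s⁻²
All reduce to kg·m·s⁻² except (3), which is m·s⁻².

(3)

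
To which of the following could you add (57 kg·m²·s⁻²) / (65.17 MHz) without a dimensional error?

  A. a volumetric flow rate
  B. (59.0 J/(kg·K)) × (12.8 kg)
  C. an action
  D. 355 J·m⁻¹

C.

Reference: [kg·m²·s⁻²] / [s⁻¹] = kg·m²·s⁻¹.
Each option:
  A. [volumetric flow rate] = m³·s⁻¹
  B. [m²·s⁻²·K⁻¹] · [kg] = kg·m²·s⁻²·K⁻¹
  C. [action] = kg·m²·s⁻¹  ← same
  D. J·m⁻¹ = N·m·m⁻¹ = kg·m·s⁻²
Only C. matches kg·m²·s⁻¹.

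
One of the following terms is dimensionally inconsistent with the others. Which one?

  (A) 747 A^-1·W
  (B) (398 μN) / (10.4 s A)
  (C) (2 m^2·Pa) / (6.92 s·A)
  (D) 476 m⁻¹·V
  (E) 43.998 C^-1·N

(A)

Dimensions:
  (A) W·A⁻¹ = J·s⁻¹·A⁻¹ = kg·m²·s⁻³·A⁻¹
  (B) [kg·m·s⁻²] / [s·A] = kg·m·s⁻³·A⁻¹
  (C) [kg·m·s⁻²] / [s·A] = kg·m·s⁻³·A⁻¹
  (D) V·m⁻¹ = J·C⁻¹·m⁻¹ = kg·m·s⁻³·A⁻¹
  (E) N·C⁻¹ = kg·m·s⁻²·(s·A)⁻¹ = kg·m·s⁻³·A⁻¹
All reduce to kg·m·s⁻³·A⁻¹ except (A), which is kg·m²·s⁻³·A⁻¹.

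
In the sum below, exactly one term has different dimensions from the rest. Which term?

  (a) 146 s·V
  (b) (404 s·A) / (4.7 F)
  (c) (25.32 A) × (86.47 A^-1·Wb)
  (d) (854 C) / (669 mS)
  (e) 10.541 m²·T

(b)

Expand each in SI base units:
  (a) V·s = J·C⁻¹·s = kg·m²·s⁻²·A⁻¹
  (b) [s·A] / [kg⁻¹·m⁻²·s⁴·A²] = kg·m²·s⁻³·A⁻¹
  (c) [A] · [kg·m²·s⁻²·A⁻²] = kg·m²·s⁻²·A⁻¹
  (d) [s·A] / [kg⁻¹·m⁻²·s³·A²] = kg·m²·s⁻²·A⁻¹
  (e) T·m² = Wb·m⁻²·m² = kg·m²·s⁻²·A⁻¹
All reduce to kg·m²·s⁻²·A⁻¹ except (b), which is kg·m²·s⁻³·A⁻¹.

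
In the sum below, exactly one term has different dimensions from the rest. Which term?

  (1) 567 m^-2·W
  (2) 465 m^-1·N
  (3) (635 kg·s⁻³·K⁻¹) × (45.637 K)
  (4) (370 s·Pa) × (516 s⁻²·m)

(2)

Expand each in SI base units:
  (1) W·m⁻² = J·s⁻¹·m⁻² = kg·s⁻³
  (2) N·m⁻¹ = kg·m·s⁻²·m⁻¹ = kg·s⁻²
  (3) [kg·s⁻³·K⁻¹] · [K] = kg·s⁻³
  (4) [kg·m⁻¹·s⁻¹] · [m·s⁻²] = kg·s⁻³
All reduce to kg·s⁻³ except (2), which is kg·s⁻².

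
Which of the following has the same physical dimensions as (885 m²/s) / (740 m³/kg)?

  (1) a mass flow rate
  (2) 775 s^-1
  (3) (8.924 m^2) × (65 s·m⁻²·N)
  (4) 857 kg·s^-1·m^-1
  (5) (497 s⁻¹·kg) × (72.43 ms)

Reference: [m²·s⁻¹] / [kg⁻¹·m³] = kg·m⁻¹·s⁻¹.
Each option:
  (1) [mass flow rate] = kg·s⁻¹
  (2) s⁻¹
  (3) [m²] · [kg·m⁻¹·s⁻¹] = kg·m·s⁻¹
  (4) kg·m⁻¹·s⁻¹  ← same
  (5) [kg·s⁻¹] · [s] = kg
Only (4) matches kg·m⁻¹·s⁻¹.

(4)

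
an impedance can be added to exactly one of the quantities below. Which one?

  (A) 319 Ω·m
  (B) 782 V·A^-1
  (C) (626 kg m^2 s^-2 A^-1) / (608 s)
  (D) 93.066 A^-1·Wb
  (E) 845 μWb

Reference: [impedance] = kg·m²·s⁻³·A⁻².
Each option:
  (A) Ω·m = V·A⁻¹·m = kg·m³·s⁻³·A⁻²
  (B) V·A⁻¹ = J·C⁻¹·A⁻¹ = kg·m²·s⁻³·A⁻²  ← same
  (C) [kg·m²·s⁻²·A⁻¹] / [s] = kg·m²·s⁻³·A⁻¹
  (D) Wb·A⁻¹ = V·s·A⁻¹ = kg·m²·s⁻²·A⁻²
  (E) Wb = V·s = kg·m²·s⁻²·A⁻¹
Only (B) matches kg·m²·s⁻³·A⁻².

(B)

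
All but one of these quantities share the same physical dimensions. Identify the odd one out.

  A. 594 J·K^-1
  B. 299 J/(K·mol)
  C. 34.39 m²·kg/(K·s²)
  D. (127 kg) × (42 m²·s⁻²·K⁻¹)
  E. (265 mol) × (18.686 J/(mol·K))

Expand each in SI base units:
  A. J·K⁻¹ = N·m·K⁻¹ = kg·m²·s⁻²·K⁻¹
  B. J·mol⁻¹·K⁻¹ = N·m·mol⁻¹·K⁻¹ = kg·m²·s⁻²·K⁻¹·mol⁻¹
  C. kg·m²·s⁻²·K⁻¹
  D. [kg] · [m²·s⁻²·K⁻¹] = kg·m²·s⁻²·K⁻¹
  E. [mol] · [kg·m²·s⁻²·K⁻¹·mol⁻¹] = kg·m²·s⁻²·K⁻¹
All reduce to kg·m²·s⁻²·K⁻¹ except B., which is kg·m²·s⁻²·K⁻¹·mol⁻¹.

B.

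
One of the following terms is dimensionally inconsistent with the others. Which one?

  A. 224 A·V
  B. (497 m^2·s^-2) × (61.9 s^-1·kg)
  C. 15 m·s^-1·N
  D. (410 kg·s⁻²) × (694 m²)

Expand each in SI base units:
  A. V·A = J·C⁻¹·A = kg·m²·s⁻³
  B. [m²·s⁻²] · [kg·s⁻¹] = kg·m²·s⁻³
  C. N·m·s⁻¹ = kg·m·s⁻²·m·s⁻¹ = kg·m²·s⁻³
  D. [kg·s⁻²] · [m²] = kg·m²·s⁻²
All reduce to kg·m²·s⁻³ except D., which is kg·m²·s⁻².

D.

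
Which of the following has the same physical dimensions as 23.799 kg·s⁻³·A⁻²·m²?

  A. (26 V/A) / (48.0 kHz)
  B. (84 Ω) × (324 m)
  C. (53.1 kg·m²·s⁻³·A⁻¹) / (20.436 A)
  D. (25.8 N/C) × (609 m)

Reference: kg·m²·s⁻³·A⁻².
Each option:
  A. [kg·m²·s⁻³·A⁻²] / [s⁻¹] = kg·m²·s⁻²·A⁻²
  B. [kg·m²·s⁻³·A⁻²] · [m] = kg·m³·s⁻³·A⁻²
  C. [kg·m²·s⁻³·A⁻¹] / [A] = kg·m²·s⁻³·A⁻²  ← same
  D. [kg·m·s⁻³·A⁻¹] · [m] = kg·m²·s⁻³·A⁻¹
Only C. matches kg·m²·s⁻³·A⁻².

C.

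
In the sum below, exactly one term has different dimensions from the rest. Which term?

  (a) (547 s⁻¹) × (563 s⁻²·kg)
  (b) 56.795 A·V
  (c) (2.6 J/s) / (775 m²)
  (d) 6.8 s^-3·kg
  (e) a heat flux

(b)

Expand each in SI base units:
  (a) [s⁻¹] · [kg·s⁻²] = kg·s⁻³
  (b) V·A = J·C⁻¹·A = kg·m²·s⁻³
  (c) [kg·m²·s⁻³] / [m²] = kg·s⁻³
  (d) kg·s⁻³
  (e) [heat flux] = kg·s⁻³
All reduce to kg·s⁻³ except (b), which is kg·m²·s⁻³.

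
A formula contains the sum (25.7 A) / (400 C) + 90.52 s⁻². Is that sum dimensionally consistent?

No

Expand each in SI base units:
  (25.7 A) / (400 C):  [A] / [s·A] = s⁻¹
  90.52 s⁻²:  s⁻²
s⁻¹ ≠ s⁻², so they cannot be added.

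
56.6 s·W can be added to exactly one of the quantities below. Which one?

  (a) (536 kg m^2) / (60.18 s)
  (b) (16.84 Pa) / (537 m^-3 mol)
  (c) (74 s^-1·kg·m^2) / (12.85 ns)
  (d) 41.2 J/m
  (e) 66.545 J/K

Reference: W·s = J·s⁻¹·s = kg·m²·s⁻².
Each option:
  (a) [kg·m²] / [s] = kg·m²·s⁻¹
  (b) [kg·m⁻¹·s⁻²] / [m⁻³·mol] = kg·m²·s⁻²·mol⁻¹
  (c) [kg·m²·s⁻¹] / [s] = kg·m²·s⁻²  ← same
  (d) J·m⁻¹ = N·m·m⁻¹ = kg·m·s⁻²
  (e) J·K⁻¹ = N·m·K⁻¹ = kg·m²·s⁻²·K⁻¹
Only (c) matches kg·m²·s⁻².

(c)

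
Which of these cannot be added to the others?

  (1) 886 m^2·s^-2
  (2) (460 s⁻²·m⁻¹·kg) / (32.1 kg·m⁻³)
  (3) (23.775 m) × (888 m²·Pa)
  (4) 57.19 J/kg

(3)

In SI base units:
  (1) m²·s⁻²
  (2) [kg·m⁻¹·s⁻²] / [kg·m⁻³] = m²·s⁻²
  (3) [m] · [kg·m·s⁻²] = kg·m²·s⁻²
  (4) J·kg⁻¹ = N·m·kg⁻¹ = m²·s⁻²
All reduce to m²·s⁻² except (3), which is kg·m²·s⁻².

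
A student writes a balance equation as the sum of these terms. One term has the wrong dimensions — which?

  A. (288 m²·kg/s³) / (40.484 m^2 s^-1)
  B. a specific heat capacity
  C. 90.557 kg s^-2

Expand each in SI base units:
  A. [kg·m²·s⁻³] / [m²·s⁻¹] = kg·s⁻²
  B. [specific heat capacity] = m²·s⁻²·K⁻¹
  C. kg·s⁻²
All reduce to kg·s⁻² except B., which is m²·s⁻²·K⁻¹.

B.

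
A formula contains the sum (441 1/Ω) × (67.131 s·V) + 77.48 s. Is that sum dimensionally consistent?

No

Dimensions:
  (441 1/Ω) × (67.131 s·V):  [kg⁻¹·m⁻²·s³·A²] · [kg·m²·s⁻²·A⁻¹] = s·A
  77.48 s:  s
s·A ≠ s, so they cannot be added.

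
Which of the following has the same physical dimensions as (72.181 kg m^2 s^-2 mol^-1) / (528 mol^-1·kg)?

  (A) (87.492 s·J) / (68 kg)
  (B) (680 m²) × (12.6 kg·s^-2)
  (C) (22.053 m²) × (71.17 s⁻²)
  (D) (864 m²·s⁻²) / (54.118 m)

Reference: [kg·m²·s⁻²·mol⁻¹] / [kg·mol⁻¹] = m²·s⁻².
Each option:
  (A) [kg·m²·s⁻¹] / [kg] = m²·s⁻¹
  (B) [m²] · [kg·s⁻²] = kg·m²·s⁻²
  (C) [m²] · [s⁻²] = m²·s⁻²  ← same
  (D) [m²·s⁻²] / [m] = m·s⁻²
Only (C) matches m²·s⁻².

(C)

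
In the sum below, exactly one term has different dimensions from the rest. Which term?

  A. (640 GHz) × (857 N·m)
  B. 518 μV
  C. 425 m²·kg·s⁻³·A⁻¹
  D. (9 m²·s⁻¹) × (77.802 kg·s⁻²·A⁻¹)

Dimensions:
  A. [s⁻¹] · [kg·m²·s⁻²] = kg·m²·s⁻³
  B. V = J·C⁻¹ = kg·m²·s⁻³·A⁻¹
  C. kg·m²·s⁻³·A⁻¹
  D. [m²·s⁻¹] · [kg·s⁻²·A⁻¹] = kg·m²·s⁻³·A⁻¹
All reduce to kg·m²·s⁻³·A⁻¹ except A., which is kg·m²·s⁻³.

A.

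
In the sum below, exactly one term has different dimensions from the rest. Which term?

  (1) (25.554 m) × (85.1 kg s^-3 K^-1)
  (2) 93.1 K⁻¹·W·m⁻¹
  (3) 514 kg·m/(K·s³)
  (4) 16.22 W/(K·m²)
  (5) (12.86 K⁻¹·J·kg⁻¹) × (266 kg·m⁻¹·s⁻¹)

(4)

In SI base units:
  (1) [m] · [kg·s⁻³·K⁻¹] = kg·m·s⁻³·K⁻¹
  (2) W·m⁻¹·K⁻¹ = J·s⁻¹·m⁻¹·K⁻¹ = kg·m·s⁻³·K⁻¹
  (3) kg·m·s⁻³·K⁻¹
  (4) W·m⁻²·K⁻¹ = J·s⁻¹·m⁻²·K⁻¹ = kg·s⁻³·K⁻¹
  (5) [m²·s⁻²·K⁻¹] · [kg·m⁻¹·s⁻¹] = kg·m·s⁻³·K⁻¹
All reduce to kg·m·s⁻³·K⁻¹ except (4), which is kg·s⁻³·K⁻¹.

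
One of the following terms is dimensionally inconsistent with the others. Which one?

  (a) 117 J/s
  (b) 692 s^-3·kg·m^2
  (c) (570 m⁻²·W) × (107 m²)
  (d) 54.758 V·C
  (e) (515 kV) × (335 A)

(d)

Reduce each to base SI dimensions:
  (a) J·s⁻¹ = N·m·s⁻¹ = kg·m²·s⁻³
  (b) kg·m²·s⁻³
  (c) [kg·s⁻³] · [m²] = kg·m²·s⁻³
  (d) C·V = s·A·J·C⁻¹ = kg·m²·s⁻²
  (e) [kg·m²·s⁻³·A⁻¹] · [A] = kg·m²·s⁻³
All reduce to kg·m²·s⁻³ except (d), which is kg·m²·s⁻².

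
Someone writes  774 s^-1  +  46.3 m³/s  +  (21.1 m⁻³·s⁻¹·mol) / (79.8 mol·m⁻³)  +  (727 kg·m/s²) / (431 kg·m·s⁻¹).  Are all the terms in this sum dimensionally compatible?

Reduce each to base SI dimensions:
  774 s^-1:  s⁻¹
  46.3 m³/s:  m³·s⁻¹
  (21.1 m⁻³·s⁻¹·mol) / (79.8 mol·m⁻³):  [m⁻³·s⁻¹·mol] / [m⁻³·mol] = s⁻¹
  (727 kg·m/s²) / (431 kg·m·s⁻¹):  [kg·m·s⁻²] / [kg·m·s⁻¹] = s⁻¹
The terms do not share a single dimension (m³·s⁻¹ vs s⁻¹).

No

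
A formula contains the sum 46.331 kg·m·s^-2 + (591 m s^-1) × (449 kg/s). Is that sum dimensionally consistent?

Yes

Work out the base dimensions of each:
  46.331 kg·m·s^-2:  kg·m·s⁻²
  (591 m s^-1) × (449 kg/s):  [m·s⁻¹] · [kg·s⁻¹] = kg·m·s⁻²
Both are kg·m·s⁻², so they have the same dimensions and can be added.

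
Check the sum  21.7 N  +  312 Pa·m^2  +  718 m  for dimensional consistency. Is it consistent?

In SI base units:
  21.7 N:  N = kg·m·s⁻²
  312 Pa·m^2:  Pa·m² = N·m⁻²·m² = kg·m·s⁻²
  718 m:  m
The terms do not share a single dimension (kg·m·s⁻² vs m).

No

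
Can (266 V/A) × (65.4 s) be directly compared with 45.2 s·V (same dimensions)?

No

Work out the base dimensions of each:
  (266 V/A) × (65.4 s):  [kg·m²·s⁻³·A⁻²] · [s] = kg·m²·s⁻²·A⁻²
  45.2 s·V:  V·s = J·C⁻¹·s = kg·m²·s⁻²·A⁻¹
kg·m²·s⁻²·A⁻² ≠ kg·m²·s⁻²·A⁻¹, so they cannot be added.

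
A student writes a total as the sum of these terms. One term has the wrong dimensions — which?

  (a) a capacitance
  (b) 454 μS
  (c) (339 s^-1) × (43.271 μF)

(a)

In SI base units:
  (a) [capacitance] = kg⁻¹·m⁻²·s⁴·A²
  (b) S = Ω⁻¹ = kg⁻¹·m⁻²·s³·A²
  (c) [s⁻¹] · [kg⁻¹·m⁻²·s⁴·A²] = kg⁻¹·m⁻²·s³·A²
All reduce to kg⁻¹·m⁻²·s³·A² except (a), which is kg⁻¹·m⁻²·s⁴·A².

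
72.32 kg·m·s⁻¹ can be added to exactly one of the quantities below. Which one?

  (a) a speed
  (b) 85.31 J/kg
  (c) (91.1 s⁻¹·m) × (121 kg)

Reference: kg·m·s⁻¹.
Each option:
  (a) [speed] = m·s⁻¹
  (b) J·kg⁻¹ = N·m·kg⁻¹ = m²·s⁻²
  (c) [m·s⁻¹] · [kg] = kg·m·s⁻¹  ← same
Only (c) matches kg·m·s⁻¹.

(c)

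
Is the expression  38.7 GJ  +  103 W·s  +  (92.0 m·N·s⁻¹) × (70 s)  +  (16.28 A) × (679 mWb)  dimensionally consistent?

Dimensions:
  38.7 GJ:  J = N·m = kg·m²·s⁻²
  103 W·s:  W·s = J·s⁻¹·s = kg·m²·s⁻²
  (92.0 m·N·s⁻¹) × (70 s):  [kg·m²·s⁻³] · [s] = kg·m²·s⁻²
  (16.28 A) × (679 mWb):  [A] · [kg·m²·s⁻²·A⁻¹] = kg·m²·s⁻²
Every term reduces to kg·m²·s⁻².

Yes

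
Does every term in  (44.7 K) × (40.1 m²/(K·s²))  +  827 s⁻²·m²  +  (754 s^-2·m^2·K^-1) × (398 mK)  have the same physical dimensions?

Dimensions:
  (44.7 K) × (40.1 m²/(K·s²)):  [K] · [m²·s⁻²·K⁻¹] = m²·s⁻²
  827 s⁻²·m²:  m²·s⁻²
  (754 s^-2·m^2·K^-1) × (398 mK):  [m²·s⁻²·K⁻¹] · [K] = m²·s⁻²
Every term reduces to m²·s⁻².

Yes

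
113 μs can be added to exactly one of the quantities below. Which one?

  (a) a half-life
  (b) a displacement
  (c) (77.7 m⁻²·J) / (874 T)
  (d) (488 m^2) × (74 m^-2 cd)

Reference: s.
Each option:
  (a) [half-life] = s  ← same
  (b) [displacement] = m
  (c) [kg·s⁻²] / [kg·s⁻²·A⁻¹] = A
  (d) [m²] · [m⁻²·cd] = cd
Only (a) matches s.

(a)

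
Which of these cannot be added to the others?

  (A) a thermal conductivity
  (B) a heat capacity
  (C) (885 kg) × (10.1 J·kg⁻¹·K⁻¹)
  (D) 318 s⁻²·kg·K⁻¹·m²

(A)

In SI base units:
  (A) [thermal conductivity] = kg·m·s⁻³·K⁻¹
  (B) [heat capacity] = kg·m²·s⁻²·K⁻¹
  (C) [kg] · [m²·s⁻²·K⁻¹] = kg·m²·s⁻²·K⁻¹
  (D) kg·m²·s⁻²·K⁻¹
All reduce to kg·m²·s⁻²·K⁻¹ except (A), which is kg·m·s⁻³·K⁻¹.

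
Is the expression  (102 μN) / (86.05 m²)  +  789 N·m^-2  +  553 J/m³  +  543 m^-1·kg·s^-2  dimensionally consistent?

Yes

Reduce each to base SI dimensions:
  (102 μN) / (86.05 m²):  [kg·m·s⁻²] / [m²] = kg·m⁻¹·s⁻²
  789 N·m^-2:  N·m⁻² = kg·m·s⁻²·m⁻² = kg·m⁻¹·s⁻²
  553 J/m³:  J·m⁻³ = N·m·m⁻³ = kg·m⁻¹·s⁻²
  543 m^-1·kg·s^-2:  kg·m⁻¹·s⁻²
Every term reduces to kg·m⁻¹·s⁻².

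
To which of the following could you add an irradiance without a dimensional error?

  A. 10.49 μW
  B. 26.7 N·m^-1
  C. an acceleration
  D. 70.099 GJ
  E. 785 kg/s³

Reference: [irradiance] = kg·s⁻³.
Each option:
  A. W = J·s⁻¹ = kg·m²·s⁻³
  B. N·m⁻¹ = kg·m·s⁻²·m⁻¹ = kg·s⁻²
  C. [acceleration] = m·s⁻²
  D. J = N·m = kg·m²·s⁻²
  E. kg·s⁻³  ← same
Only E. matches kg·s⁻³.

E.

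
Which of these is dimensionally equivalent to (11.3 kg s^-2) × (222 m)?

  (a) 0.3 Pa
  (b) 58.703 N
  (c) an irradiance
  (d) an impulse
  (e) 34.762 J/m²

(b)

Reference: [kg·s⁻²] · [m] = kg·m·s⁻².
Each option:
  (a) Pa = N·m⁻² = kg·m⁻¹·s⁻²
  (b) N = kg·m·s⁻²  ← same
  (c) [irradiance] = kg·s⁻³
  (d) [impulse] = kg·m·s⁻¹
  (e) J·m⁻² = N·m·m⁻² = kg·s⁻²
Only (b) matches kg·m·s⁻².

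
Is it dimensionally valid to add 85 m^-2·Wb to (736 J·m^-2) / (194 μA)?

Yes

Dimensions:
  85 m^-2·Wb:  Wb·m⁻² = V·s·m⁻² = kg·s⁻²·A⁻¹
  (736 J·m^-2) / (194 μA):  [kg·s⁻²] / [A] = kg·s⁻²·A⁻¹
Both are kg·s⁻²·A⁻¹, so they have the same dimensions and can be added.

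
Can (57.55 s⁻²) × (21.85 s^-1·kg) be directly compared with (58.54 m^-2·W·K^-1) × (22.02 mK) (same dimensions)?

Yes

Reduce each to base SI dimensions:
  (57.55 s⁻²) × (21.85 s^-1·kg):  [s⁻²] · [kg·s⁻¹] = kg·s⁻³
  (58.54 m^-2·W·K^-1) × (22.02 mK):  [kg·s⁻³·K⁻¹] · [K] = kg·s⁻³
Both are kg·s⁻³, so they have the same dimensions and can be added.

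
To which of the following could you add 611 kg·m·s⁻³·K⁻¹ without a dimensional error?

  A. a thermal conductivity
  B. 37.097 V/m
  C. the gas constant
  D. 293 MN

Reference: kg·m·s⁻³·K⁻¹.
Each option:
  A. [thermal conductivity] = kg·m·s⁻³·K⁻¹  ← same
  B. V·m⁻¹ = J·C⁻¹·m⁻¹ = kg·m·s⁻³·A⁻¹
  C. [gas constant] = kg·m²·s⁻²·K⁻¹·mol⁻¹
  D. N = kg·m·s⁻²
Only A. matches kg·m·s⁻³·K⁻¹.

A.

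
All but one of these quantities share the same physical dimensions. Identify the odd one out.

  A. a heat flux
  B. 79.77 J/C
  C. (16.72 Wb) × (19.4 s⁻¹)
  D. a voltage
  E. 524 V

Work out the base dimensions of each:
  A. [heat flux] = kg·s⁻³
  B. J·C⁻¹ = N·m·(s·A)⁻¹ = kg·m²·s⁻³·A⁻¹
  C. [kg·m²·s⁻²·A⁻¹] · [s⁻¹] = kg·m²·s⁻³·A⁻¹
  D. [voltage] = kg·m²·s⁻³·A⁻¹
  E. V = J·C⁻¹ = kg·m²·s⁻³·A⁻¹
All reduce to kg·m²·s⁻³·A⁻¹ except A., which is kg·s⁻³.

A.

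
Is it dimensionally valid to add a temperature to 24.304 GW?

No

Reduce each to base SI dimensions:
  a temperature:  [temperature] = K
  24.304 GW:  W = J·s⁻¹ = kg·m²·s⁻³
K ≠ kg·m²·s⁻³, so they cannot be added.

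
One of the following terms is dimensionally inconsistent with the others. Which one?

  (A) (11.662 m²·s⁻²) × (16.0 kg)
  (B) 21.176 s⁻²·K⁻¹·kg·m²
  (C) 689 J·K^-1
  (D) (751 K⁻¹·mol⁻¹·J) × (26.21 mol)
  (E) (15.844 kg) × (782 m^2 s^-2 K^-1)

(A)

Expand each in SI base units:
  (A) [m²·s⁻²] · [kg] = kg·m²·s⁻²
  (B) kg·m²·s⁻²·K⁻¹
  (C) J·K⁻¹ = N·m·K⁻¹ = kg·m²·s⁻²·K⁻¹
  (D) [kg·m²·s⁻²·K⁻¹·mol⁻¹] · [mol] = kg·m²·s⁻²·K⁻¹
  (E) [kg] · [m²·s⁻²·K⁻¹] = kg·m²·s⁻²·K⁻¹
All reduce to kg·m²·s⁻²·K⁻¹ except (A), which is kg·m²·s⁻².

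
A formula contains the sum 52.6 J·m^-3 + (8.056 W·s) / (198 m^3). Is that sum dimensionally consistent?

Yes

In SI base units:
  52.6 J·m^-3:  J·m⁻³ = N·m·m⁻³ = kg·m⁻¹·s⁻²
  (8.056 W·s) / (198 m^3):  [kg·m²·s⁻²] / [m³] = kg·m⁻¹·s⁻²
Both are kg·m⁻¹·s⁻², so they have the same dimensions and can be added.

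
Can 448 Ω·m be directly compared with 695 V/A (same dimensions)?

Work out the base dimensions of each:
  448 Ω·m:  Ω·m = V·A⁻¹·m = kg·m³·s⁻³·A⁻²
  695 V/A:  V·A⁻¹ = J·C⁻¹·A⁻¹ = kg·m²·s⁻³·A⁻²
kg·m³·s⁻³·A⁻² ≠ kg·m²·s⁻³·A⁻², so they cannot be added.

No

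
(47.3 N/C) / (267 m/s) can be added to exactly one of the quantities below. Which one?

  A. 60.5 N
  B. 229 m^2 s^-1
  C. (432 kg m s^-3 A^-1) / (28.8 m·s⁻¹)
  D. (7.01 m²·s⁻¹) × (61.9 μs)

Reference: [kg·m·s⁻³·A⁻¹] / [m·s⁻¹] = kg·s⁻²·A⁻¹.
Each option:
  A. N = kg·m·s⁻²
  B. m²·s⁻¹
  C. [kg·m·s⁻³·A⁻¹] / [m·s⁻¹] = kg·s⁻²·A⁻¹  ← same
  D. [m²·s⁻¹] · [s] = m²
Only C. matches kg·s⁻²·A⁻¹.

C.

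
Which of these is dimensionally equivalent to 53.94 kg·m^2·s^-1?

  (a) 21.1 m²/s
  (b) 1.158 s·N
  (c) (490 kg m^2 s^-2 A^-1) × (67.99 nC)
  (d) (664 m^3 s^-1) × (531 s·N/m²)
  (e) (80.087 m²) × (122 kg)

Reference: kg·m²·s⁻¹.
Each option:
  (a) m²·s⁻¹
  (b) N·s = kg·m·s⁻²·s = kg·m·s⁻¹
  (c) [kg·m²·s⁻²·A⁻¹] · [s·A] = kg·m²·s⁻¹  ← same
  (d) [m³·s⁻¹] · [kg·m⁻¹·s⁻¹] = kg·m²·s⁻²
  (e) [m²] · [kg] = kg·m²
Only (c) matches kg·m²·s⁻¹.

(c)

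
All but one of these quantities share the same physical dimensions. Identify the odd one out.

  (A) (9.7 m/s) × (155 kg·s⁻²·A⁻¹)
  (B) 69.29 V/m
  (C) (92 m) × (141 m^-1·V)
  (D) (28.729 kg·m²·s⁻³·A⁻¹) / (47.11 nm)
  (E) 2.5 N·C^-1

(C)

Reduce each to base SI dimensions:
  (A) [m·s⁻¹] · [kg·s⁻²·A⁻¹] = kg·m·s⁻³·A⁻¹
  (B) V·m⁻¹ = J·C⁻¹·m⁻¹ = kg·m·s⁻³·A⁻¹
  (C) [m] · [kg·m·s⁻³·A⁻¹] = kg·m²·s⁻³·A⁻¹
  (D) [kg·m²·s⁻³·A⁻¹] / [m] = kg·m·s⁻³·A⁻¹
  (E) N·C⁻¹ = kg·m·s⁻²·(s·A)⁻¹ = kg·m·s⁻³·A⁻¹
All reduce to kg·m·s⁻³·A⁻¹ except (C), which is kg·m²·s⁻³·A⁻¹.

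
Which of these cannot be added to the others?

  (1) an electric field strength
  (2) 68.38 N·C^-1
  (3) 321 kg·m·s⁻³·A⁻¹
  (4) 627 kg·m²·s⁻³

(4)

Dimensions:
  (1) [electric field strength] = kg·m·s⁻³·A⁻¹
  (2) N·C⁻¹ = kg·m·s⁻²·(s·A)⁻¹ = kg·m·s⁻³·A⁻¹
  (3) kg·m·s⁻³·A⁻¹
  (4) kg·m²·s⁻³
All reduce to kg·m·s⁻³·A⁻¹ except (4), which is kg·m²·s⁻³.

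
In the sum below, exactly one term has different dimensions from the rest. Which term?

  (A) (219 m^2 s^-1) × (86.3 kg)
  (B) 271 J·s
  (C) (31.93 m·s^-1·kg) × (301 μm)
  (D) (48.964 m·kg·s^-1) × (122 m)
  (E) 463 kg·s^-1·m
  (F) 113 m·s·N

(E)

Dimensions:
  (A) [m²·s⁻¹] · [kg] = kg·m²·s⁻¹
  (B) J·s = N·m·s = kg·m²·s⁻¹
  (C) [kg·m·s⁻¹] · [m] = kg·m²·s⁻¹
  (D) [kg·m·s⁻¹] · [m] = kg·m²·s⁻¹
  (E) kg·m·s⁻¹
  (F) N·m·s = kg·m·s⁻²·m·s = kg·m²·s⁻¹
All reduce to kg·m²·s⁻¹ except (E), which is kg·m·s⁻¹.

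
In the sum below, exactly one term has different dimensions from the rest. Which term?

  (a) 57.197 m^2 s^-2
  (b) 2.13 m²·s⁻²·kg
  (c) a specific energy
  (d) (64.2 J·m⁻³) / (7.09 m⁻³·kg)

Expand each in SI base units:
  (a) m²·s⁻²
  (b) kg·m²·s⁻²
  (c) [specific energy] = m²·s⁻²
  (d) [kg·m⁻¹·s⁻²] / [kg·m⁻³] = m²·s⁻²
All reduce to m²·s⁻² except (b), which is kg·m²·s⁻².

(b)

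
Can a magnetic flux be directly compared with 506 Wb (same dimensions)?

Work out the base dimensions of each:
  a magnetic flux:  [magnetic flux] = kg·m²·s⁻²·A⁻¹
  506 Wb:  Wb = V·s = kg·m²·s⁻²·A⁻¹
Both are kg·m²·s⁻²·A⁻¹, so they have the same dimensions and can be added.

Yes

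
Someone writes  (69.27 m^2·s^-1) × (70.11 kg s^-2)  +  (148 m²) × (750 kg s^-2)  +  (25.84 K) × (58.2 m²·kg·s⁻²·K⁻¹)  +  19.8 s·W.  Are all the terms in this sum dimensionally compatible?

No

Reduce each to base SI dimensions:
  (69.27 m^2·s^-1) × (70.11 kg s^-2):  [m²·s⁻¹] · [kg·s⁻²] = kg·m²·s⁻³
  (148 m²) × (750 kg s^-2):  [m²] · [kg·s⁻²] = kg·m²·s⁻²
  (25.84 K) × (58.2 m²·kg·s⁻²·K⁻¹):  [K] · [kg·m²·s⁻²·K⁻¹] = kg·m²·s⁻²
  19.8 s·W:  W·s = J·s⁻¹·s = kg·m²·s⁻²
The terms do not share a single dimension (kg·m²·s⁻² vs kg·m²·s⁻³).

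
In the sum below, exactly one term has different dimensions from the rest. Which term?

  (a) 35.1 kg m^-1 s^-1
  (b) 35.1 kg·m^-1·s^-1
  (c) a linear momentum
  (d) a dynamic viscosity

(c)

Work out the base dimensions of each:
  (a) kg·m⁻¹·s⁻¹
  (b) kg·m⁻¹·s⁻¹
  (c) [linear momentum] = kg·m·s⁻¹
  (d) [dynamic viscosity] = kg·m⁻¹·s⁻¹
All reduce to kg·m⁻¹·s⁻¹ except (c), which is kg·m·s⁻¹.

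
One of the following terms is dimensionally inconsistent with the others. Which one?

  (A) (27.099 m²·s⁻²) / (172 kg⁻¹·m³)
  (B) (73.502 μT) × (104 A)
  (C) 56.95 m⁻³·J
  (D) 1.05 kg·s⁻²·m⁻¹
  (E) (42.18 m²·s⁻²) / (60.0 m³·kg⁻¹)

(B)

Dimensions:
  (A) [m²·s⁻²] / [kg⁻¹·m³] = kg·m⁻¹·s⁻²
  (B) [kg·s⁻²·A⁻¹] · [A] = kg·s⁻²
  (C) J·m⁻³ = N·m·m⁻³ = kg·m⁻¹·s⁻²
  (D) kg·m⁻¹·s⁻²
  (E) [m²·s⁻²] / [kg⁻¹·m³] = kg·m⁻¹·s⁻²
All reduce to kg·m⁻¹·s⁻² except (B), which is kg·s⁻².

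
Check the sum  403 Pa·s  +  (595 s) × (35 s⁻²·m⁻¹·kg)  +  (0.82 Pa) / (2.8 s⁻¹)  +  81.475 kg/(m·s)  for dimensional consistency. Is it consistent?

Work out the base dimensions of each:
  403 Pa·s:  Pa·s = N·m⁻²·s = kg·m⁻¹·s⁻¹
  (595 s) × (35 s⁻²·m⁻¹·kg):  [s] · [kg·m⁻¹·s⁻²] = kg·m⁻¹·s⁻¹
  (0.82 Pa) / (2.8 s⁻¹):  [kg·m⁻¹·s⁻²] / [s⁻¹] = kg·m⁻¹·s⁻¹
  81.475 kg/(m·s):  kg·m⁻¹·s⁻¹
Every term reduces to kg·m⁻¹·s⁻¹.

Yes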